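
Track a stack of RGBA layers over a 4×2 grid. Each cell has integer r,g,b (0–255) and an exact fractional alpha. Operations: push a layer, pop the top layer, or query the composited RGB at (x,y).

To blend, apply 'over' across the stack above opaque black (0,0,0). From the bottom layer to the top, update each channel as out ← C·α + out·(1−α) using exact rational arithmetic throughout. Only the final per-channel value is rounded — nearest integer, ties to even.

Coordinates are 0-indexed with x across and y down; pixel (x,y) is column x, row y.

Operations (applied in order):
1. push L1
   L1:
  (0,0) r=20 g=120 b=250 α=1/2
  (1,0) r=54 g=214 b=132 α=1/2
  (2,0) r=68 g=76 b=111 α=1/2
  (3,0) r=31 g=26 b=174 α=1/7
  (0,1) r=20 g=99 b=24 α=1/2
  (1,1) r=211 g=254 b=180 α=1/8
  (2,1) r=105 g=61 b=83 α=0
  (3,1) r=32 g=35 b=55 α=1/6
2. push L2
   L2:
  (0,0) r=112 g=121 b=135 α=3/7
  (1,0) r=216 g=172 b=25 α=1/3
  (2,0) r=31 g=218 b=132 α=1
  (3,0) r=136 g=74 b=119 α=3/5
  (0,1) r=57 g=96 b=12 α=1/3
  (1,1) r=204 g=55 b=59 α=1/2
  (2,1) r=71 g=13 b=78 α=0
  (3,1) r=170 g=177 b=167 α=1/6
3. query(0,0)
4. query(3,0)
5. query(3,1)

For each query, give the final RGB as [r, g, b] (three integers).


(0,0) stack=L1,L2; from [0,0,0]:
+L1 (α=1/2) → [10, 60, 125]
+L2 (α=3/7) → [376/7, 603/7, 905/7]
rounded: [54, 86, 129]

at x=3,y=0 over L1,L2:
after L1 α=1/7: [31/7, 26/7, 174/7]
after L2 α=3/5: [2918/35, 1606/35, 2847/35]
→ [83, 46, 81]

query (3,1) [L1,L2] — begin 0,0,0
after L1 α=1/6: [16/3, 35/6, 55/6]
after L2 α=1/6: [295/9, 1237/36, 1277/36]
rounded: [33, 34, 35]


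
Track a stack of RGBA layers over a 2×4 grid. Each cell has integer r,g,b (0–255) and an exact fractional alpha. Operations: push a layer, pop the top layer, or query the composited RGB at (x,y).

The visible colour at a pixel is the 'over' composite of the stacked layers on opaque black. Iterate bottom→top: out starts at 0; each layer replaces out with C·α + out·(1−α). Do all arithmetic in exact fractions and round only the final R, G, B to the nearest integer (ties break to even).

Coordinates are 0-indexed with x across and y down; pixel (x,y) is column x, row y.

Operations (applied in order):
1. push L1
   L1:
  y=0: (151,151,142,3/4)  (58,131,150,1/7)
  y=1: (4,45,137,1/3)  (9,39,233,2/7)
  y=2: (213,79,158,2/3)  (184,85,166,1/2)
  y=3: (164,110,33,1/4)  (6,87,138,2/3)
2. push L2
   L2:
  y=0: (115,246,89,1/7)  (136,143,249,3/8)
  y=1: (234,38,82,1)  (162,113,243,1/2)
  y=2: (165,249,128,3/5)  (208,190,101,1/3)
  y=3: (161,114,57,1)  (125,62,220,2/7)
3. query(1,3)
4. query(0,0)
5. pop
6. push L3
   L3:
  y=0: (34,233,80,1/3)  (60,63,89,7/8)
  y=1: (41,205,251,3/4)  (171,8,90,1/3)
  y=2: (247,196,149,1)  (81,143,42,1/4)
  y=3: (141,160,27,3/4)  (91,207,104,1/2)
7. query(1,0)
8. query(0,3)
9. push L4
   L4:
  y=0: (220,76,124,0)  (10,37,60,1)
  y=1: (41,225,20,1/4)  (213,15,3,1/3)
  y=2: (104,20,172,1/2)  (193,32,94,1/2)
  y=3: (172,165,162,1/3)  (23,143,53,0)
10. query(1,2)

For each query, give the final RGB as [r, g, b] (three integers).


at x=1,y=3 over L1,L2:
L1 α=2/3: [4, 58, 92]
L2 α=2/7: [270/7, 414/7, 900/7]
→ [39, 59, 129]

(0,0) stack=L1,L2; from [0,0,0]:
L1 α=3/4: [453/4, 453/4, 213/2]
L2 α=1/7: [227/2, 1851/14, 104]
→ [114, 132, 104]

query (1,0) [L1,L3] — begin 0,0,0
+L1 (α=1/7) → [58/7, 131/7, 150/7]
+L3 (α=7/8) → [1499/28, 1609/28, 4511/56]
= [54, 57, 81]

(0,3) stack=L1,L3; from [0,0,0]:
after L1 α=1/4: [41, 55/2, 33/4]
after L3 α=3/4: [116, 1015/8, 357/16]
rounded: [116, 127, 22]

at x=1,y=2 over L1,L3,L4:
+L1 (α=1/2) → [92, 85/2, 83]
+L3 (α=1/4) → [357/4, 541/8, 291/4]
+L4 (α=1/2) → [1129/8, 797/16, 667/8]
rounded: [141, 50, 83]


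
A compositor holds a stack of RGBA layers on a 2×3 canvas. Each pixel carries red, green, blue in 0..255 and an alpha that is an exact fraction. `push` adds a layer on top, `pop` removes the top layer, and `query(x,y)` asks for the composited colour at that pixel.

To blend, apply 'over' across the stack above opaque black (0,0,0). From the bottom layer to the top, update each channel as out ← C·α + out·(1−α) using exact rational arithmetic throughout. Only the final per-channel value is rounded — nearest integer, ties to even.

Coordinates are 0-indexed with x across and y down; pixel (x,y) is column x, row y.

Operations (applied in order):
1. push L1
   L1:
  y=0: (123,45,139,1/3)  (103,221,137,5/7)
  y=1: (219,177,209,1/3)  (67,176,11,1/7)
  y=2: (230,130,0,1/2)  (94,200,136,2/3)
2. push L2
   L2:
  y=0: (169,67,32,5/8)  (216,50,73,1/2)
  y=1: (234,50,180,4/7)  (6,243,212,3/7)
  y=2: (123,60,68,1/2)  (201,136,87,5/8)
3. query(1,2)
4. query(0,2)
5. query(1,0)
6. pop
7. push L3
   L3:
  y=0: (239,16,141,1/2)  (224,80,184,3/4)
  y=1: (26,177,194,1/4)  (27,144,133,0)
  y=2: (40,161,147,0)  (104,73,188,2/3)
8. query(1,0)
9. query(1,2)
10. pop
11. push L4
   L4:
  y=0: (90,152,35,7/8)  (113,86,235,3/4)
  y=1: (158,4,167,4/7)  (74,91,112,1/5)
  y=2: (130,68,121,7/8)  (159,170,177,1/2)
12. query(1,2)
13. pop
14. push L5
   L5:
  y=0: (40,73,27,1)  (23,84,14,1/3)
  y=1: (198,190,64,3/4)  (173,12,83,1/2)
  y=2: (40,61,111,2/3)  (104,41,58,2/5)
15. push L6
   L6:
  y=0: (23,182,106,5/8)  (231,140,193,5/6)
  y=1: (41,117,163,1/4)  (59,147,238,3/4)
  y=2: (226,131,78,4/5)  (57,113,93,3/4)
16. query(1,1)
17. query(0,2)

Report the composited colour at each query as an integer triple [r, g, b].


at x=1,y=2 over L1,L2:
+L1 (α=2/3) → [188/3, 400/3, 272/3]
+L2 (α=5/8) → [1193/8, 135, 707/8]
= [149, 135, 88]

at x=0,y=2 over L1,L2:
+L1 (α=1/2) → [115, 65, 0]
+L2 (α=1/2) → [119, 125/2, 34]
→ [119, 62, 34]

(1,0) stack=L1,L2; from [0,0,0]:
after L1 α=5/7: [515/7, 1105/7, 685/7]
after L2 α=1/2: [2027/14, 1455/14, 598/7]
rounded: [145, 104, 85]

(1,0) stack=L1,L3; from [0,0,0]:
+L1 (α=5/7) → [515/7, 1105/7, 685/7]
+L3 (α=3/4) → [5219/28, 2785/28, 4549/28]
= [186, 99, 162]

at x=1,y=2 over L1,L3:
+L1 (α=2/3) → [188/3, 400/3, 272/3]
+L3 (α=2/3) → [812/9, 838/9, 1400/9]
rounded: [90, 93, 156]

query (1,2) [L1,L4] — begin 0,0,0
after L1 α=2/3: [188/3, 400/3, 272/3]
after L4 α=1/2: [665/6, 455/3, 803/6]
→ [111, 152, 134]

query (1,1) [L1,L5,L6] — begin 0,0,0
after L1 α=1/7: [67/7, 176/7, 11/7]
after L5 α=1/2: [639/7, 130/7, 296/7]
after L6 α=3/4: [939/14, 3217/28, 2647/14]
rounded: [67, 115, 189]

(0,2) stack=L1,L5,L6; from [0,0,0]:
+L1 (α=1/2) → [115, 65, 0]
+L5 (α=2/3) → [65, 187/3, 74]
+L6 (α=4/5) → [969/5, 1759/15, 386/5]
= [194, 117, 77]


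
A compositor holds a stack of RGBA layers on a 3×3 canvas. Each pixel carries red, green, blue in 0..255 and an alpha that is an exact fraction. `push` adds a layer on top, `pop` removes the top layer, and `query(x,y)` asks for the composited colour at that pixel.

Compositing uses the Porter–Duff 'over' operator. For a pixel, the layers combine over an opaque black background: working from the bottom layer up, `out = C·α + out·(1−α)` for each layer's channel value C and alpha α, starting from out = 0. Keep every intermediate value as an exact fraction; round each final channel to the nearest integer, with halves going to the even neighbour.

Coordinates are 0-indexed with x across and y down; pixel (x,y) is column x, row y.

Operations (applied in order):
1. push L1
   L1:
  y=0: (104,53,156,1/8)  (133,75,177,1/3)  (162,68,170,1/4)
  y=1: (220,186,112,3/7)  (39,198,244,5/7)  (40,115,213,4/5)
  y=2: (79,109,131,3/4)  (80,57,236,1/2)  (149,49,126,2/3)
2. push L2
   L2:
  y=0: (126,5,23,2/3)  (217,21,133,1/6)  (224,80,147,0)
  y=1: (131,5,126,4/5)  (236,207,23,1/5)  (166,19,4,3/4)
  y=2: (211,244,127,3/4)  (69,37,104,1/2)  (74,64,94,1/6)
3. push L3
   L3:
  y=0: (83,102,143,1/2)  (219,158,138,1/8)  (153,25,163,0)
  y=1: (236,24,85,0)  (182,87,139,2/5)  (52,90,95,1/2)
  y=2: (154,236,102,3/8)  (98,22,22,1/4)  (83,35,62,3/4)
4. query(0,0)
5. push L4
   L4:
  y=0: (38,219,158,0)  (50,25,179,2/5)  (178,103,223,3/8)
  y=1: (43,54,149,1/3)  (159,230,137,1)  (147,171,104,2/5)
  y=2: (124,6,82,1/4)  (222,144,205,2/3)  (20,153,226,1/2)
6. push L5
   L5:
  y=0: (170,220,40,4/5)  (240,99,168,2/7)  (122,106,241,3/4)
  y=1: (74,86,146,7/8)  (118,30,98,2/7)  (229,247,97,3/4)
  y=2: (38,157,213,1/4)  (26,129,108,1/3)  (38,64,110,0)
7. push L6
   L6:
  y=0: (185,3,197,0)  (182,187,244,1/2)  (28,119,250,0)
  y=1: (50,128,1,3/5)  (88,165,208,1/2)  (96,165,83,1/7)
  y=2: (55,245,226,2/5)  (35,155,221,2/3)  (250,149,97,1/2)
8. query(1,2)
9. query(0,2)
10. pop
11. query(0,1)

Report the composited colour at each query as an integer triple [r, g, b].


at x=0,y=0 over L1,L2,L3:
L1 α=1/8: [13, 53/8, 39/2]
L2 α=2/3: [265/3, 133/24, 131/6]
L3 α=1/2: [257/3, 2581/48, 989/12]
rounded: [86, 54, 82]

query (1,2) [L1,L2,L3,L4,L5,L6] — begin 0,0,0
after L1 α=1/2: [40, 57/2, 118]
after L2 α=1/2: [109/2, 131/4, 111]
after L3 α=1/4: [523/8, 481/16, 355/4]
after L4 α=2/3: [4075/24, 5089/48, 665/4]
after L5 α=1/3: [4387/36, 8185/72, 881/6]
after L6 α=2/3: [6907/108, 30505/216, 3533/18]
rounded: [64, 141, 196]

at x=0,y=2 over L1,L2,L3,L4,L5,L6:
+L1 (α=3/4) → [237/4, 327/4, 393/4]
+L2 (α=3/4) → [2769/16, 3255/16, 1917/16]
+L3 (α=3/8) → [21237/128, 27603/128, 14481/128]
+L4 (α=1/4) → [79583/512, 83577/512, 53939/512]
+L5 (α=1/4) → [258205/2048, 331115/2048, 270873/2048]
+L6 (α=2/5) → [199979/2048, 399373/2048, 347663/2048]
→ [98, 195, 170]

at x=0,y=1 over L1,L2,L3,L4,L5:
after L1 α=3/7: [660/7, 558/7, 48]
after L2 α=4/5: [4328/35, 698/35, 552/5]
after L3 α=0: [4328/35, 698/35, 552/5]
after L4 α=1/3: [3387/35, 3286/105, 1849/15]
after L5 α=7/8: [21517/280, 8312/105, 17179/120]
→ [77, 79, 143]


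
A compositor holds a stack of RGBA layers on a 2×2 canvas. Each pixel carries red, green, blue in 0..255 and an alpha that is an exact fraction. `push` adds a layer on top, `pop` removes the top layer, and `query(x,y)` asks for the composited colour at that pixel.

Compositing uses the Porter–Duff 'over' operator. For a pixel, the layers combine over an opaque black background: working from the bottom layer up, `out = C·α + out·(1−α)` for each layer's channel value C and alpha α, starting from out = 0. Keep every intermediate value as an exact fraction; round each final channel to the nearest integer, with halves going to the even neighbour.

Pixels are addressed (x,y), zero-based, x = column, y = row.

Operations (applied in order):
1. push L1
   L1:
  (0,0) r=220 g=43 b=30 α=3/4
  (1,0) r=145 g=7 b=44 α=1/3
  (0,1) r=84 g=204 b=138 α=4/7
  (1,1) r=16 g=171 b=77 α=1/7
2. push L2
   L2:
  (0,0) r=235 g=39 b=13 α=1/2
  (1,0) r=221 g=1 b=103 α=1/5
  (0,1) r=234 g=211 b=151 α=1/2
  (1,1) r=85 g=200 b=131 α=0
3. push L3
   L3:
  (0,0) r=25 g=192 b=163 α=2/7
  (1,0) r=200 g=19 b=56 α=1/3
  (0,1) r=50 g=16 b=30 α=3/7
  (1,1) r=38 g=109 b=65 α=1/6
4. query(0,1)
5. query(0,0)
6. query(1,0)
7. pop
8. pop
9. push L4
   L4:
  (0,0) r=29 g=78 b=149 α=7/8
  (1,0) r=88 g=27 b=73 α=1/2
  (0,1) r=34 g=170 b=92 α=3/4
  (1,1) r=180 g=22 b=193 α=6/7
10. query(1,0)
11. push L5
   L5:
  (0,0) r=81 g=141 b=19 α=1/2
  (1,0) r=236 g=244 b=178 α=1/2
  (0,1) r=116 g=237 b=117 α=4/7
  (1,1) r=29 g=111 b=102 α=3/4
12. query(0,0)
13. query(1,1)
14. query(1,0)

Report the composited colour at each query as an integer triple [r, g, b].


query (0,1) [L1,L2,L3] — begin 0,0,0
+L1 (α=4/7) → [48, 816/7, 552/7]
+L2 (α=1/2) → [141, 2293/14, 1609/14]
+L3 (α=3/7) → [102, 4922/49, 3848/49]
rounded: [102, 100, 79]

query (0,0) [L1,L2,L3] — begin 0,0,0
+L1 (α=3/4) → [165, 129/4, 45/2]
+L2 (α=1/2) → [200, 285/8, 71/4]
+L3 (α=2/7) → [150, 4497/56, 237/4]
= [150, 80, 59]

at x=1,y=0 over L1,L2,L3:
L1 α=1/3: [145/3, 7/3, 44/3]
L2 α=1/5: [1243/15, 31/15, 97/3]
L3 α=1/3: [5486/45, 347/45, 362/9]
rounded: [122, 8, 40]

at x=1,y=0 over L1,L4:
after L1 α=1/3: [145/3, 7/3, 44/3]
after L4 α=1/2: [409/6, 44/3, 263/6]
→ [68, 15, 44]

(0,0) stack=L1,L4,L5; from [0,0,0]:
L1 α=3/4: [165, 129/4, 45/2]
L4 α=7/8: [46, 2313/32, 2131/16]
L5 α=1/2: [127/2, 6825/64, 2435/32]
rounded: [64, 107, 76]

(1,1) stack=L1,L4,L5; from [0,0,0]:
+L1 (α=1/7) → [16/7, 171/7, 11]
+L4 (α=6/7) → [7576/49, 1095/49, 167]
+L5 (α=3/4) → [11839/196, 4353/49, 473/4]
rounded: [60, 89, 118]

(1,0) stack=L1,L4,L5; from [0,0,0]:
L1 α=1/3: [145/3, 7/3, 44/3]
L4 α=1/2: [409/6, 44/3, 263/6]
L5 α=1/2: [1825/12, 388/3, 1331/12]
rounded: [152, 129, 111]


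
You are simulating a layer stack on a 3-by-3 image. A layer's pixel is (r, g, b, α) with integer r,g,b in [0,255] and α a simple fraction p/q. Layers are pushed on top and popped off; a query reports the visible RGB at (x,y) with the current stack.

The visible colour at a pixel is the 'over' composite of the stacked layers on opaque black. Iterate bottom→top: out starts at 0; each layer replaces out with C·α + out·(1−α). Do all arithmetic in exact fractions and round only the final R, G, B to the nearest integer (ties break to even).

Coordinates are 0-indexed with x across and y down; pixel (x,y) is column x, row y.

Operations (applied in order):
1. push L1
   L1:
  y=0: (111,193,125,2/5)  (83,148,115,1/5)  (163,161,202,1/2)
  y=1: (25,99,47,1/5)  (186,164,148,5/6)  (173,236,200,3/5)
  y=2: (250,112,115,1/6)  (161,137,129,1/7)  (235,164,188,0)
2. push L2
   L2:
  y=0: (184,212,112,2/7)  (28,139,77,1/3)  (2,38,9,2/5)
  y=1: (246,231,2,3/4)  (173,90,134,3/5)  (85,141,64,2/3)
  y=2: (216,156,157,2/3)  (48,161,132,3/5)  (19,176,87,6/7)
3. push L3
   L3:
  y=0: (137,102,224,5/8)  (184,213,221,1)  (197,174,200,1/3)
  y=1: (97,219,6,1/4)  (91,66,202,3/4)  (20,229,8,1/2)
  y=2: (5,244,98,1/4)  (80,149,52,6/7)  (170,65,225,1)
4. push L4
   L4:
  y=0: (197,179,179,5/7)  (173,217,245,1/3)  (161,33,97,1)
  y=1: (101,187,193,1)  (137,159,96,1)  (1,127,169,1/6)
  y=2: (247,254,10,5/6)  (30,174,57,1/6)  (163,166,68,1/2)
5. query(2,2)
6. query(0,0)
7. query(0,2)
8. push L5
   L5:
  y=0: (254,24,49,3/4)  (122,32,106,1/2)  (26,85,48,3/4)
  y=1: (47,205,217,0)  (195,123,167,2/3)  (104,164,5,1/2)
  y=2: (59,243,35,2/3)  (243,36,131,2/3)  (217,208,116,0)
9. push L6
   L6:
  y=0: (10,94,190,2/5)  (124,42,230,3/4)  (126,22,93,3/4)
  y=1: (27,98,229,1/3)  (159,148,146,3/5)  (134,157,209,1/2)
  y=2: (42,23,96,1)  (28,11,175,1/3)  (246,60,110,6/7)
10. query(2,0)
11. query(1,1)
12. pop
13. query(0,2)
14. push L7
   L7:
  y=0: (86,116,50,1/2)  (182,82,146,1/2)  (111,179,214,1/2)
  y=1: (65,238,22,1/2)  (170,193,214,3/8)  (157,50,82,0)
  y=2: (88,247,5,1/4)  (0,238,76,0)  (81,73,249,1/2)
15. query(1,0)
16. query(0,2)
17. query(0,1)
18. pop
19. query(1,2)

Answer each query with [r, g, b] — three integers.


(2,2) stack=L1,L2,L3,L4; from [0,0,0]:
after L1 α=0: [0, 0, 0]
after L2 α=6/7: [114/7, 1056/7, 522/7]
after L3 α=1: [170, 65, 225]
after L4 α=1/2: [333/2, 231/2, 293/2]
rounded: [166, 116, 146]

(0,0) stack=L1,L2,L3,L4; from [0,0,0]:
+L1 (α=2/5) → [222/5, 386/5, 50]
+L2 (α=2/7) → [590/7, 810/7, 474/7]
+L3 (α=5/8) → [6565/56, 750/7, 4631/28]
+L4 (α=5/7) → [34145/196, 7765/49, 17161/98]
→ [174, 158, 175]

query (0,2) [L1,L2,L3,L4] — begin 0,0,0
after L1 α=1/6: [125/3, 56/3, 115/6]
after L2 α=2/3: [1421/9, 992/9, 1999/18]
after L3 α=1/4: [359/3, 431/3, 2587/24]
after L4 α=5/6: [2032/9, 4241/18, 3787/144]
→ [226, 236, 26]

at x=2,y=0 over L1,L2,L3,L4,L5,L6:
+L1 (α=1/2) → [163/2, 161/2, 101]
+L2 (α=2/5) → [497/10, 127/2, 321/5]
+L3 (α=1/3) → [494/5, 301/3, 1642/15]
+L4 (α=1) → [161, 33, 97]
+L5 (α=3/4) → [239/4, 72, 241/4]
+L6 (α=3/4) → [1751/16, 69/2, 1357/16]
= [109, 34, 85]

at x=1,y=1 over L1,L2,L3,L4,L5,L6:
+L1 (α=5/6) → [155, 410/3, 370/3]
+L2 (α=3/5) → [829/5, 326/3, 1946/15]
+L3 (α=3/4) → [1097/10, 230/3, 2759/15]
+L4 (α=1) → [137, 159, 96]
+L5 (α=2/3) → [527/3, 135, 430/3]
+L6 (α=3/5) → [497/3, 714/5, 2174/15]
→ [166, 143, 145]

(0,2) stack=L1,L2,L3,L4,L5; from [0,0,0]:
after L1 α=1/6: [125/3, 56/3, 115/6]
after L2 α=2/3: [1421/9, 992/9, 1999/18]
after L3 α=1/4: [359/3, 431/3, 2587/24]
after L4 α=5/6: [2032/9, 4241/18, 3787/144]
after L5 α=2/3: [3094/27, 12989/54, 13867/432]
→ [115, 241, 32]

at x=1,y=0 over L1,L2,L3,L4,L5,L7:
+L1 (α=1/5) → [83/5, 148/5, 23]
+L2 (α=1/3) → [102/5, 991/15, 41]
+L3 (α=1) → [184, 213, 221]
+L4 (α=1/3) → [541/3, 643/3, 229]
+L5 (α=1/2) → [907/6, 739/6, 335/2]
+L7 (α=1/2) → [1999/12, 1231/12, 627/4]
rounded: [167, 103, 157]

(0,2) stack=L1,L2,L3,L4,L5,L7; from [0,0,0]:
after L1 α=1/6: [125/3, 56/3, 115/6]
after L2 α=2/3: [1421/9, 992/9, 1999/18]
after L3 α=1/4: [359/3, 431/3, 2587/24]
after L4 α=5/6: [2032/9, 4241/18, 3787/144]
after L5 α=2/3: [3094/27, 12989/54, 13867/432]
after L7 α=1/4: [1943/18, 17435/72, 14587/576]
= [108, 242, 25]

(0,1) stack=L1,L2,L3,L4,L5,L7; from [0,0,0]:
L1 α=1/5: [5, 99/5, 47/5]
L2 α=3/4: [743/4, 891/5, 77/20]
L3 α=1/4: [2617/16, 942/5, 351/80]
L4 α=1: [101, 187, 193]
L5 α=0: [101, 187, 193]
L7 α=1/2: [83, 425/2, 215/2]
rounded: [83, 212, 108]

(1,2) stack=L1,L2,L3,L4,L5; from [0,0,0]:
+L1 (α=1/7) → [23, 137/7, 129/7]
+L2 (α=3/5) → [38, 731/7, 606/7]
+L3 (α=6/7) → [74, 6989/49, 2790/49]
+L4 (α=1/6) → [200/3, 43471/294, 5581/98]
+L5 (α=2/3) → [1658/9, 64639/882, 10419/98]
→ [184, 73, 106]


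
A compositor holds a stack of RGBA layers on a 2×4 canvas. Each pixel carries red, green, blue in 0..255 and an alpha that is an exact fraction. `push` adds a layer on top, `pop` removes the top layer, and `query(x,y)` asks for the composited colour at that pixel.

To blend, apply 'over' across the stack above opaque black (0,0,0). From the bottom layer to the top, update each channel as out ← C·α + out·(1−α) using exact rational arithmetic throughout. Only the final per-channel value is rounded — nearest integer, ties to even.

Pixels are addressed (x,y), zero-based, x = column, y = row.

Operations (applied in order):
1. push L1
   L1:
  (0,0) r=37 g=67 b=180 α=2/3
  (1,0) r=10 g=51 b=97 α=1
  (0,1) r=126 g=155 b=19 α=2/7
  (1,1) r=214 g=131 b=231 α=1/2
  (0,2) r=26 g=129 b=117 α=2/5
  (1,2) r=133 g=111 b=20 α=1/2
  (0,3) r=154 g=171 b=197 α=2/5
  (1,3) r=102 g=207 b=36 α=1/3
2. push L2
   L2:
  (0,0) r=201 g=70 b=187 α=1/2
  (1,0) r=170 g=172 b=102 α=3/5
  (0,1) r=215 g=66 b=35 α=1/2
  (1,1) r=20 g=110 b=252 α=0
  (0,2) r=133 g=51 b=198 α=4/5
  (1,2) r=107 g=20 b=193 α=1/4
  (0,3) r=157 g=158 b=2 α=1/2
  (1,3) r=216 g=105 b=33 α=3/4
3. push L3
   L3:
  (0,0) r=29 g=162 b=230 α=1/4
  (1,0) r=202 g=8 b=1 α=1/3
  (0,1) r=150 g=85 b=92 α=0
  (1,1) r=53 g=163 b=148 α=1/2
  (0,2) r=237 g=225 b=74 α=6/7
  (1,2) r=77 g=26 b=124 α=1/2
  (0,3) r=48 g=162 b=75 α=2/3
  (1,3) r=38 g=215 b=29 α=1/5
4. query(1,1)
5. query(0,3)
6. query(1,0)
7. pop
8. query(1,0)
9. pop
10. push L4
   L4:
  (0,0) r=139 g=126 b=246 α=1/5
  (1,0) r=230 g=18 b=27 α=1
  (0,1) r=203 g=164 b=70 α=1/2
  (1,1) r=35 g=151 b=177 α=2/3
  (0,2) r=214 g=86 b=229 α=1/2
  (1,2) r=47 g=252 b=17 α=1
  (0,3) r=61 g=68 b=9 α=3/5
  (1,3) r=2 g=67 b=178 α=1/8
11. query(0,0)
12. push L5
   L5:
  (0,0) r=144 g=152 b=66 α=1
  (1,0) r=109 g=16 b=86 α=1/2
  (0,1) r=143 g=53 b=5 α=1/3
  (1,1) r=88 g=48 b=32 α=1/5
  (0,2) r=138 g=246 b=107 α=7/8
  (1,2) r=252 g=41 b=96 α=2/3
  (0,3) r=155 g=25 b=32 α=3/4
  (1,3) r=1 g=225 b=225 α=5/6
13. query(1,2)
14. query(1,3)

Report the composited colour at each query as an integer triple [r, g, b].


at x=1,y=1 over L1,L2,L3:
after L1 α=1/2: [107, 131/2, 231/2]
after L2 α=0: [107, 131/2, 231/2]
after L3 α=1/2: [80, 457/4, 527/4]
→ [80, 114, 132]

(0,3) stack=L1,L2,L3; from [0,0,0]:
after L1 α=2/5: [308/5, 342/5, 394/5]
after L2 α=1/2: [1093/10, 566/5, 202/5]
after L3 α=2/3: [2053/30, 2186/15, 952/15]
rounded: [68, 146, 63]

at x=1,y=0 over L1,L2,L3:
L1 α=1: [10, 51, 97]
L2 α=3/5: [106, 618/5, 100]
L3 α=1/3: [138, 1276/15, 67]
rounded: [138, 85, 67]

(1,0) stack=L1,L2; from [0,0,0]:
+L1 (α=1) → [10, 51, 97]
+L2 (α=3/5) → [106, 618/5, 100]
rounded: [106, 124, 100]

at x=0,y=0 over L1,L4:
L1 α=2/3: [74/3, 134/3, 120]
L4 α=1/5: [713/15, 914/15, 726/5]
= [48, 61, 145]

query (1,2) [L1,L4,L5] — begin 0,0,0
after L1 α=1/2: [133/2, 111/2, 10]
after L4 α=1: [47, 252, 17]
after L5 α=2/3: [551/3, 334/3, 209/3]
= [184, 111, 70]

query (1,3) [L1,L4,L5] — begin 0,0,0
+L1 (α=1/3) → [34, 69, 12]
+L4 (α=1/8) → [30, 275/4, 131/4]
+L5 (α=5/6) → [35/6, 4775/24, 4631/24]
rounded: [6, 199, 193]


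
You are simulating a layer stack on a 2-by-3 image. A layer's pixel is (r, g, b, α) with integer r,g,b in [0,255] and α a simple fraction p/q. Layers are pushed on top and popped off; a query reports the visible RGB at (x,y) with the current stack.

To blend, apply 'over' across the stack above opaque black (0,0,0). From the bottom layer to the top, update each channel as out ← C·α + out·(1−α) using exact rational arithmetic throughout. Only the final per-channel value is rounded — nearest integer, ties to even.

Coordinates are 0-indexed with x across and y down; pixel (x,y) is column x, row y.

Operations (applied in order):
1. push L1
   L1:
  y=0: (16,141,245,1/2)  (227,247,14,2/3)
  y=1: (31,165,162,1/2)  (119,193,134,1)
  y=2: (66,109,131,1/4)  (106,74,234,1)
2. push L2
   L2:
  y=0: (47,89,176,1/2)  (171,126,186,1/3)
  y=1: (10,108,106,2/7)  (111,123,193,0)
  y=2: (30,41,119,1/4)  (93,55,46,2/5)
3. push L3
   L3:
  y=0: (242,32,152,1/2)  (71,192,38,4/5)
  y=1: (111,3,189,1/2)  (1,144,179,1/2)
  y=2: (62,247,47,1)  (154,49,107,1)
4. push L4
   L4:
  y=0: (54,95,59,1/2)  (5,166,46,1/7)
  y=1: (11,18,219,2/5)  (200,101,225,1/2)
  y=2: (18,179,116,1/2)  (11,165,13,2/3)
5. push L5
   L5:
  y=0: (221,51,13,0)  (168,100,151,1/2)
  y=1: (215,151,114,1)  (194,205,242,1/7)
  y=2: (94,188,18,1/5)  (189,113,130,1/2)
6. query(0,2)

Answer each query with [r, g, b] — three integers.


query (0,2) [L1,L2,L3,L4,L5] — begin 0,0,0
after L1 α=1/4: [33/2, 109/4, 131/4]
after L2 α=1/4: [159/8, 491/16, 869/16]
after L3 α=1: [62, 247, 47]
after L4 α=1/2: [40, 213, 163/2]
after L5 α=1/5: [254/5, 208, 344/5]
rounded: [51, 208, 69]


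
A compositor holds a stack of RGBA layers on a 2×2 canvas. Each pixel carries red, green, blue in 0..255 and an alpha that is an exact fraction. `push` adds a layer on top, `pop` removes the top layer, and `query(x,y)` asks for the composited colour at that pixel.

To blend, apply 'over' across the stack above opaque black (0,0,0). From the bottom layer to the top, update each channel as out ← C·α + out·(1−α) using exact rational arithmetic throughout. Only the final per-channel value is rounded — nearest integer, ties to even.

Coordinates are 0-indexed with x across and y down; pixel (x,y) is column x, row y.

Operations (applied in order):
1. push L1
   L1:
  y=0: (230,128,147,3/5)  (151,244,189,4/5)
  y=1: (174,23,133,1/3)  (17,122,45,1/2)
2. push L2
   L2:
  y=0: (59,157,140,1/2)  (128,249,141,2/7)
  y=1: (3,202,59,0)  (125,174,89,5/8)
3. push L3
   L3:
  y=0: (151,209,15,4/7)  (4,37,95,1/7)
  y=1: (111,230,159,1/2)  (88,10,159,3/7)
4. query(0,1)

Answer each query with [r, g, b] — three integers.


at x=0,y=1 over L1,L2,L3:
L1 α=1/3: [58, 23/3, 133/3]
L2 α=0: [58, 23/3, 133/3]
L3 α=1/2: [169/2, 713/6, 305/3]
= [84, 119, 102]


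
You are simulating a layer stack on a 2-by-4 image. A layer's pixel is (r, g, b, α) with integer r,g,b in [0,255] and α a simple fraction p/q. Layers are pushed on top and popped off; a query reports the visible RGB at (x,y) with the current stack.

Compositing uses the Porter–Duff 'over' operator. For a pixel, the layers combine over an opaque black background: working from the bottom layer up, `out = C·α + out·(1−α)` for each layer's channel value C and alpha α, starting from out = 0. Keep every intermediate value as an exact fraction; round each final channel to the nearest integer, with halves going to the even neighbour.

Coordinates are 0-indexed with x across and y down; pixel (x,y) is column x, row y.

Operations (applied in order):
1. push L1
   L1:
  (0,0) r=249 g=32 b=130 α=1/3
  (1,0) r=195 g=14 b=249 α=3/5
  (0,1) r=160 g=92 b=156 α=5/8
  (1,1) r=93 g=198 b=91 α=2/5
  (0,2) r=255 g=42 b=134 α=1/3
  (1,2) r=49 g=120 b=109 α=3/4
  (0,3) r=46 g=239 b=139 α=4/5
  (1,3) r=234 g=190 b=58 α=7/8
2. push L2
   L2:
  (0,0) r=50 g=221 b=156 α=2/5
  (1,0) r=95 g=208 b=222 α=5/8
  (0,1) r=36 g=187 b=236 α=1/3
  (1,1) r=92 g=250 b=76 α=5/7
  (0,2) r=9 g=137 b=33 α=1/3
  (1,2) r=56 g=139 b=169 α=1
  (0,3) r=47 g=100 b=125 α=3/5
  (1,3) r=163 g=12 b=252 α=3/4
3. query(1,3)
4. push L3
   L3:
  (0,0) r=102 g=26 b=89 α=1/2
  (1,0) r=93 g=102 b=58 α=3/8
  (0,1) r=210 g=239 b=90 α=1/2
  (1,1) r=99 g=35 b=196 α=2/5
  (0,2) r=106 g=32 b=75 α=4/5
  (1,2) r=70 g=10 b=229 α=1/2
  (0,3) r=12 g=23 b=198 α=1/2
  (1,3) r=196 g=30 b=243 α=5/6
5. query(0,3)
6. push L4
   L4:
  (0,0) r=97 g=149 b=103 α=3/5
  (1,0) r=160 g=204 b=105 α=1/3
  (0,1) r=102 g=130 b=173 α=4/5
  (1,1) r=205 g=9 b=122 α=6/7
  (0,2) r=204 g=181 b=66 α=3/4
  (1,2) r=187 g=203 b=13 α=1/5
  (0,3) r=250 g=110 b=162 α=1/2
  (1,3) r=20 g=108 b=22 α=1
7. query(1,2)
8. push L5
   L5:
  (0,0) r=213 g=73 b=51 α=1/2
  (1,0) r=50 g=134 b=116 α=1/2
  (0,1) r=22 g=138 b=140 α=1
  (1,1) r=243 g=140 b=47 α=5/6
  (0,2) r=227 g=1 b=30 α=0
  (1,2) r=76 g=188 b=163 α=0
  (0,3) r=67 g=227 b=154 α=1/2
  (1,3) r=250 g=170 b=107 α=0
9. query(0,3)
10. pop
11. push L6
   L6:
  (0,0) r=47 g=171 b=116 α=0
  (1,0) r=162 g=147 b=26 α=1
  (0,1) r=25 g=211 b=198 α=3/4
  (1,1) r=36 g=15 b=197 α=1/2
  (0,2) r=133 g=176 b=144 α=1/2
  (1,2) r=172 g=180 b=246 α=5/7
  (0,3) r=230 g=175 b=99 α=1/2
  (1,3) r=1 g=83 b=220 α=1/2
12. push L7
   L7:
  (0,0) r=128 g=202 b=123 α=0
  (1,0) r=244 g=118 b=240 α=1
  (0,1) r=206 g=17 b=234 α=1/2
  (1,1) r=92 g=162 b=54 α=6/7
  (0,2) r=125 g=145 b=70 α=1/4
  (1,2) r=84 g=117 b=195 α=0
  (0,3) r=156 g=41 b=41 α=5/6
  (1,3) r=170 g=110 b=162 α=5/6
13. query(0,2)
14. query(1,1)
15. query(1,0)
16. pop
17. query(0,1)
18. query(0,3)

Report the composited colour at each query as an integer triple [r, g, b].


(1,3) stack=L1,L2; from [0,0,0]:
+L1 (α=7/8) → [819/4, 665/4, 203/4]
+L2 (α=3/4) → [2775/16, 809/16, 3227/16]
= [173, 51, 202]

query (0,3) [L1,L2,L3] — begin 0,0,0
L1 α=4/5: [184/5, 956/5, 556/5]
L2 α=3/5: [1073/25, 3412/25, 2987/25]
L3 α=1/2: [1373/50, 3987/50, 7937/50]
→ [27, 80, 159]

at x=1,y=2 over L1,L2,L3,L4:
L1 α=3/4: [147/4, 90, 327/4]
L2 α=1: [56, 139, 169]
L3 α=1/2: [63, 149/2, 199]
L4 α=1/5: [439/5, 501/5, 809/5]
= [88, 100, 162]

query (0,3) [L1,L2,L3,L4,L5] — begin 0,0,0
L1 α=4/5: [184/5, 956/5, 556/5]
L2 α=3/5: [1073/25, 3412/25, 2987/25]
L3 α=1/2: [1373/50, 3987/50, 7937/50]
L4 α=1/2: [13873/100, 9487/100, 16037/100]
L5 α=1/2: [20573/200, 32187/200, 31437/200]
= [103, 161, 157]

(0,2) stack=L1,L2,L3,L4,L6,L7; from [0,0,0]:
after L1 α=1/3: [85, 14, 134/3]
after L2 α=1/3: [179/3, 55, 367/9]
after L3 α=4/5: [1451/15, 183/5, 3067/45]
after L4 α=3/4: [10631/60, 1449/10, 11977/180]
after L6 α=1/2: [18611/120, 3209/20, 37897/360]
after L7 α=1/4: [23611/160, 12527/80, 46297/480]
→ [148, 157, 96]

query (1,1) [L1,L2,L3,L4,L6,L7] — begin 0,0,0
after L1 α=2/5: [186/5, 396/5, 182/5]
after L2 α=5/7: [2672/35, 1006/5, 2264/35]
after L3 α=2/5: [14946/175, 3368/25, 20512/175]
after L4 α=6/7: [230196/1225, 674/25, 148612/1225]
after L6 α=1/2: [137148/1225, 1049/50, 389937/2450]
after L7 α=6/7: [813348/8575, 49649/350, 1183737/17150]
= [95, 142, 69]

at x=1,y=0 over L1,L2,L3,L4,L6,L7:
after L1 α=3/5: [117, 42/5, 747/5]
after L2 α=5/8: [413/4, 2663/20, 7791/40]
after L3 α=3/8: [3181/32, 3887/32, 9183/64]
after L4 α=1/3: [5741/48, 7151/48, 4181/32]
after L6 α=1: [162, 147, 26]
after L7 α=1: [244, 118, 240]
= [244, 118, 240]

query (0,1) [L1,L2,L3,L4,L6] — begin 0,0,0
+L1 (α=5/8) → [100, 115/2, 195/2]
+L2 (α=1/3) → [236/3, 302/3, 431/3]
+L3 (α=1/2) → [433/3, 1019/6, 701/6]
+L4 (α=4/5) → [1657/15, 4139/30, 4853/30]
+L6 (α=3/4) → [1391/30, 23129/120, 22673/120]
= [46, 193, 189]

(0,3) stack=L1,L2,L3,L4,L6; from [0,0,0]:
+L1 (α=4/5) → [184/5, 956/5, 556/5]
+L2 (α=3/5) → [1073/25, 3412/25, 2987/25]
+L3 (α=1/2) → [1373/50, 3987/50, 7937/50]
+L4 (α=1/2) → [13873/100, 9487/100, 16037/100]
+L6 (α=1/2) → [36873/200, 26987/200, 25937/200]
= [184, 135, 130]


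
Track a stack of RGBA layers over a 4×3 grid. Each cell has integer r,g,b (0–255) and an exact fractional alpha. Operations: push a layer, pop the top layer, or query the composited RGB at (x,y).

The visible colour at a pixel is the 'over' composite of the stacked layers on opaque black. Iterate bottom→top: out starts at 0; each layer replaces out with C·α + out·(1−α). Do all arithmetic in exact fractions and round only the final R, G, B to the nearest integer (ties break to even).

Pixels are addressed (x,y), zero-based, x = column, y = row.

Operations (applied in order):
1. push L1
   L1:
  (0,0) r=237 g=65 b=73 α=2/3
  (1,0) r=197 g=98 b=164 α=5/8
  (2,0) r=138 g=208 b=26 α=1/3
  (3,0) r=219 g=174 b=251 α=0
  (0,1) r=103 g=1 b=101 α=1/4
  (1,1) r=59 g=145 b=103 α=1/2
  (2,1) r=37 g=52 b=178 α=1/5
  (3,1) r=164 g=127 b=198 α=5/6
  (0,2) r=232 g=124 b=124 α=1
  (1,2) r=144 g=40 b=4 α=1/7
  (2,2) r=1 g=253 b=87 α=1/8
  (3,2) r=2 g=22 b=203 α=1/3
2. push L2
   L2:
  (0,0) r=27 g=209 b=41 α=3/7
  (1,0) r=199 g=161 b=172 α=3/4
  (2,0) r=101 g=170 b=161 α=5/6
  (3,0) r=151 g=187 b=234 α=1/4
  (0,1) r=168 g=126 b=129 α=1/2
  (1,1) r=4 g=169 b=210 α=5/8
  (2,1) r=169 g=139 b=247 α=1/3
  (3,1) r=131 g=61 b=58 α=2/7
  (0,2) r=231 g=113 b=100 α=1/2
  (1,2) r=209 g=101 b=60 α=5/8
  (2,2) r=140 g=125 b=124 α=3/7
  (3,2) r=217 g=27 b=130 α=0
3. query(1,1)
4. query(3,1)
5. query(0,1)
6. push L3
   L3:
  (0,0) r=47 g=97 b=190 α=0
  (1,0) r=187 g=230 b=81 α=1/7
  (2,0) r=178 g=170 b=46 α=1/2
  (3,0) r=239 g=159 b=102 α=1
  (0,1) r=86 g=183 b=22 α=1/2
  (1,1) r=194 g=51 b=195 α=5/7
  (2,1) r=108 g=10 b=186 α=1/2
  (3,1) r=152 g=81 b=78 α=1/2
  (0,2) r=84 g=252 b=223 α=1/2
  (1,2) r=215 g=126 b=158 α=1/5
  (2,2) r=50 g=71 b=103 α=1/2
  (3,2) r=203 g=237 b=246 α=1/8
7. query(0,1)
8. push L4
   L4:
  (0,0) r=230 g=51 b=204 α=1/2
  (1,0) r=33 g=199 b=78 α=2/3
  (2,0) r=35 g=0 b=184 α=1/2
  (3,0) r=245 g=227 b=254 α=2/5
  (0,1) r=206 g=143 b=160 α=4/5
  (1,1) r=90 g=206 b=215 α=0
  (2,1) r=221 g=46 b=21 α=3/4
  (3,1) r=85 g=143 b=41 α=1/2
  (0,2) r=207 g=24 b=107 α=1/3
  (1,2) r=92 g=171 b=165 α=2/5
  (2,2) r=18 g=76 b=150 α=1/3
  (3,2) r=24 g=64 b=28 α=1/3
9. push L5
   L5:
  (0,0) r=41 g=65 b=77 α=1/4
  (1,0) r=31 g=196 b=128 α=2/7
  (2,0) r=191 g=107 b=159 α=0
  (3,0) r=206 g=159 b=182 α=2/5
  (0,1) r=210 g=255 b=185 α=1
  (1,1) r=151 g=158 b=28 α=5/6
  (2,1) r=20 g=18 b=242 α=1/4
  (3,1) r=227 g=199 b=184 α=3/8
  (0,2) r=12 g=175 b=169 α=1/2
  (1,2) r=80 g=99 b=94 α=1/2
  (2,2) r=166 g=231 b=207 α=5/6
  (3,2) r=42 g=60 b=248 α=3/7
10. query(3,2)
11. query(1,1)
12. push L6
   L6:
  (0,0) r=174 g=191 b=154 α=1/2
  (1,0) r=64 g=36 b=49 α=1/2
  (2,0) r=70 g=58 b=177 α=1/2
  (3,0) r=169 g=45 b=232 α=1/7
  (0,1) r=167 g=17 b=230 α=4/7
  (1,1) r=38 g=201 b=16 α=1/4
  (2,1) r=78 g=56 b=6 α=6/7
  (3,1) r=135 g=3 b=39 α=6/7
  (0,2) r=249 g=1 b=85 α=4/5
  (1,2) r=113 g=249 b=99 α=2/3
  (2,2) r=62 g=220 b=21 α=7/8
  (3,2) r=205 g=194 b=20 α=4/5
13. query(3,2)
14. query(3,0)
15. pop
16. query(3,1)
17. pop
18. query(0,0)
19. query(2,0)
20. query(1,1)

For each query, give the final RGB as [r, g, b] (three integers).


at x=1,y=1 over L1,L2:
after L1 α=1/2: [59/2, 145/2, 103/2]
after L2 α=5/8: [217/16, 2125/16, 2409/16]
rounded: [14, 133, 151]

at x=3,y=1 over L1,L2:
+L1 (α=5/6) → [410/3, 635/6, 165]
+L2 (α=2/7) → [2836/21, 3907/42, 941/7]
→ [135, 93, 134]

query (0,1) [L1,L2] — begin 0,0,0
L1 α=1/4: [103/4, 1/4, 101/4]
L2 α=1/2: [775/8, 505/8, 617/8]
rounded: [97, 63, 77]

at x=0,y=1 over L1,L2,L3:
+L1 (α=1/4) → [103/4, 1/4, 101/4]
+L2 (α=1/2) → [775/8, 505/8, 617/8]
+L3 (α=1/2) → [1463/16, 1969/16, 793/16]
rounded: [91, 123, 50]

at x=3,y=2 over L1,L2,L3,L4,L5:
L1 α=1/3: [2/3, 22/3, 203/3]
L2 α=0: [2/3, 22/3, 203/3]
L3 α=1/8: [623/24, 865/24, 2159/24]
L4 α=1/3: [911/36, 1633/36, 2495/36]
L5 α=3/7: [2045/63, 3253/63, 1313/9]
rounded: [32, 52, 146]

at x=1,y=1 over L1,L2,L3,L4,L5:
+L1 (α=1/2) → [59/2, 145/2, 103/2]
+L2 (α=5/8) → [217/16, 2125/16, 2409/16]
+L3 (α=5/7) → [7977/56, 595/8, 10209/56]
+L4 (α=0) → [7977/56, 595/8, 10209/56]
+L5 (α=5/6) → [50257/336, 2305/16, 18049/336]
→ [150, 144, 54]

at x=3,y=2 over L1,L2,L3,L4,L5,L6:
after L1 α=1/3: [2/3, 22/3, 203/3]
after L2 α=0: [2/3, 22/3, 203/3]
after L3 α=1/8: [623/24, 865/24, 2159/24]
after L4 α=1/3: [911/36, 1633/36, 2495/36]
after L5 α=3/7: [2045/63, 3253/63, 1313/9]
after L6 α=4/5: [10741/63, 52141/315, 2033/45]
→ [170, 166, 45]

(3,0) stack=L1,L2,L3,L4,L5,L6; from [0,0,0]:
after L1 α=0: [0, 0, 0]
after L2 α=1/4: [151/4, 187/4, 117/2]
after L3 α=1: [239, 159, 102]
after L4 α=2/5: [1207/5, 931/5, 814/5]
after L5 α=2/5: [5681/25, 4383/25, 4262/25]
after L6 α=1/7: [5473/25, 27423/175, 31372/175]
= [219, 157, 179]

(3,1) stack=L1,L2,L3,L4,L5; from [0,0,0]:
after L1 α=5/6: [410/3, 635/6, 165]
after L2 α=2/7: [2836/21, 3907/42, 941/7]
after L3 α=1/2: [3014/21, 7309/84, 1487/14]
after L4 α=1/2: [4799/42, 19321/168, 2061/28]
after L5 α=3/8: [52597/336, 196901/1344, 25761/224]
→ [157, 147, 115]

(0,0) stack=L1,L2,L3,L4; from [0,0,0]:
+L1 (α=2/3) → [158, 130/3, 146/3]
+L2 (α=3/7) → [713/7, 343/3, 953/21]
+L3 (α=0) → [713/7, 343/3, 953/21]
+L4 (α=1/2) → [2323/14, 248/3, 5237/42]
→ [166, 83, 125]

at x=2,y=0 over L1,L2,L3,L4:
after L1 α=1/3: [46, 208/3, 26/3]
after L2 α=5/6: [551/6, 1379/9, 2441/18]
after L3 α=1/2: [1619/12, 2909/18, 3269/36]
after L4 α=1/2: [2039/24, 2909/36, 9893/72]
→ [85, 81, 137]

(1,1) stack=L1,L2,L3,L4; from [0,0,0]:
+L1 (α=1/2) → [59/2, 145/2, 103/2]
+L2 (α=5/8) → [217/16, 2125/16, 2409/16]
+L3 (α=5/7) → [7977/56, 595/8, 10209/56]
+L4 (α=0) → [7977/56, 595/8, 10209/56]
= [142, 74, 182]


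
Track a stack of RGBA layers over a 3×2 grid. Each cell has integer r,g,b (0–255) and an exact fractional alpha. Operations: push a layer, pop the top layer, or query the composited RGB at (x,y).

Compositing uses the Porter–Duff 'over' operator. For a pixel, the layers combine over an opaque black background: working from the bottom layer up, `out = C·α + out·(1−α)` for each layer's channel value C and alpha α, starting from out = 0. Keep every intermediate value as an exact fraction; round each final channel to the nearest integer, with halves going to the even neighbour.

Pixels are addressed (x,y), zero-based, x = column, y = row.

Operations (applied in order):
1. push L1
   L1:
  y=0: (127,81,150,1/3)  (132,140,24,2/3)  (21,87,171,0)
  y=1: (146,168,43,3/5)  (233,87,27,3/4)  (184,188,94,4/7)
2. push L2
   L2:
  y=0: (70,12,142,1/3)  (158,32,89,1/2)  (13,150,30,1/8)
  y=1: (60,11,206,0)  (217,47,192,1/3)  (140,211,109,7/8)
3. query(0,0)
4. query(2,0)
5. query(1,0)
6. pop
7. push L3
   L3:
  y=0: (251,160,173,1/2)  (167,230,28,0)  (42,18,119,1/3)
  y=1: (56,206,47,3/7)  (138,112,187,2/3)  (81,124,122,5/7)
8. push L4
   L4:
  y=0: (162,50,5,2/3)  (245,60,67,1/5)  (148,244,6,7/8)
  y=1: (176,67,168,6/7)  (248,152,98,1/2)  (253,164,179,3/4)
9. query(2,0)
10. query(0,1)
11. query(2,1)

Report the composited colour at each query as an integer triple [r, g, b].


(0,0) stack=L1,L2; from [0,0,0]:
L1 α=1/3: [127/3, 27, 50]
L2 α=1/3: [464/9, 22, 242/3]
rounded: [52, 22, 81]

at x=2,y=0 over L1,L2:
after L1 α=0: [0, 0, 0]
after L2 α=1/8: [13/8, 75/4, 15/4]
→ [2, 19, 4]

at x=1,y=0 over L1,L2:
+L1 (α=2/3) → [88, 280/3, 16]
+L2 (α=1/2) → [123, 188/3, 105/2]
= [123, 63, 52]

(2,0) stack=L1,L3,L4; from [0,0,0]:
after L1 α=0: [0, 0, 0]
after L3 α=1/3: [14, 6, 119/3]
after L4 α=7/8: [525/4, 857/4, 245/24]
→ [131, 214, 10]

at x=0,y=1 over L1,L3,L4:
after L1 α=3/5: [438/5, 504/5, 129/5]
after L3 α=3/7: [2592/35, 5106/35, 1221/35]
after L4 α=6/7: [39552/245, 19176/245, 36501/245]
= [161, 78, 149]

query (2,1) [L1,L3,L4] — begin 0,0,0
after L1 α=4/7: [736/7, 752/7, 376/7]
after L3 α=5/7: [4307/49, 5844/49, 5022/49]
after L4 α=3/4: [20749/98, 7488/49, 31335/196]
rounded: [212, 153, 160]


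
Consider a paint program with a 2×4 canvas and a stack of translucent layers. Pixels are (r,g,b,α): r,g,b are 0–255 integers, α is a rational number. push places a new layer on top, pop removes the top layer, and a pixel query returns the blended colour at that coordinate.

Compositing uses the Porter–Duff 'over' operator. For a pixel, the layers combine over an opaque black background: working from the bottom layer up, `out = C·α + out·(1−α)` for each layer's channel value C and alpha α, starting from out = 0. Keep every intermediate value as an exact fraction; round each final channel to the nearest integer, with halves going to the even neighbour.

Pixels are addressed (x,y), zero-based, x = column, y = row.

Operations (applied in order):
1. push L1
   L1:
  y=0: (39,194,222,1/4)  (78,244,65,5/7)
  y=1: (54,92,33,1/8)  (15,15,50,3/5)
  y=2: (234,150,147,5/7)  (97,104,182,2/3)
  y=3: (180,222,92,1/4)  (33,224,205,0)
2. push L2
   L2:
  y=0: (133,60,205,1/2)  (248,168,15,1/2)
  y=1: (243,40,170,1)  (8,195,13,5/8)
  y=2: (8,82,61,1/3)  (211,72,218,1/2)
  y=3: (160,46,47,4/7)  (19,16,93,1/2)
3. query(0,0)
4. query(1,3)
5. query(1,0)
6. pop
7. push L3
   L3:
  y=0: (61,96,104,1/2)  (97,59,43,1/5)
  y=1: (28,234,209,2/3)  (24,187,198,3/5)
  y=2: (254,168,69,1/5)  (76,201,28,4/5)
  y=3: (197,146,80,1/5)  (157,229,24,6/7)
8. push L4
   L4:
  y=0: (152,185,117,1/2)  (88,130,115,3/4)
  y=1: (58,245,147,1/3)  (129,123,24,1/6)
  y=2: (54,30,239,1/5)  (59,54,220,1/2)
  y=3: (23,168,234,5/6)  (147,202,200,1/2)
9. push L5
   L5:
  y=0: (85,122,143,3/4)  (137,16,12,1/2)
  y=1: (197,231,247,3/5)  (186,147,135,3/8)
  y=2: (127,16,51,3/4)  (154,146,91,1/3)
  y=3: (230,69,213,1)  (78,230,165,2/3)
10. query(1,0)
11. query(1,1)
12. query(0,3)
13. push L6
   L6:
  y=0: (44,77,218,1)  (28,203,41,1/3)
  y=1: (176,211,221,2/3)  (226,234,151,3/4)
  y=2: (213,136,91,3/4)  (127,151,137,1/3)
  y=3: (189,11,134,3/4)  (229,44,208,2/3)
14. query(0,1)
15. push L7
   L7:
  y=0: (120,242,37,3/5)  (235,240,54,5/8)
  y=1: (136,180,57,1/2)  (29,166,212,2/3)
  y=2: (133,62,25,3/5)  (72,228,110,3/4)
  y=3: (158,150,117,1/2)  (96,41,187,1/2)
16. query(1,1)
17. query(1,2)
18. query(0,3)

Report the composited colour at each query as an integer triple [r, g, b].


query (0,0) [L1,L2] — begin 0,0,0
after L1 α=1/4: [39/4, 97/2, 111/2]
after L2 α=1/2: [571/8, 217/4, 521/4]
= [71, 54, 130]

(1,3) stack=L1,L2; from [0,0,0]:
after L1 α=0: [0, 0, 0]
after L2 α=1/2: [19/2, 8, 93/2]
rounded: [10, 8, 46]

at x=1,y=0 over L1,L2:
+L1 (α=5/7) → [390/7, 1220/7, 325/7]
+L2 (α=1/2) → [1063/7, 1198/7, 215/7]
= [152, 171, 31]

query (1,0) [L1,L3,L4,L5] — begin 0,0,0
+L1 (α=5/7) → [390/7, 1220/7, 325/7]
+L3 (α=1/5) → [2239/35, 5293/35, 1601/35]
+L4 (α=3/4) → [11479/140, 18943/140, 3419/35]
+L5 (α=1/2) → [30659/280, 21183/280, 3839/70]
rounded: [109, 76, 55]

query (1,1) [L1,L3,L4,L5] — begin 0,0,0
L1 α=3/5: [9, 9, 30]
L3 α=3/5: [18, 579/5, 654/5]
L4 α=1/6: [73/2, 117, 113]
L5 α=3/8: [1481/16, 513/4, 485/4]
rounded: [93, 128, 121]

at x=0,y=3 over L1,L3,L4,L5:
L1 α=1/4: [45, 111/2, 23]
L3 α=1/5: [377/5, 368/5, 172/5]
L4 α=5/6: [476/15, 2284/15, 3011/15]
L5 α=1: [230, 69, 213]
= [230, 69, 213]

(0,1) stack=L1,L3,L4,L5,L6; from [0,0,0]:
after L1 α=1/8: [27/4, 23/2, 33/8]
after L3 α=2/3: [251/12, 959/6, 3377/24]
after L4 α=1/3: [599/18, 1694/9, 5141/36]
after L5 α=3/5: [5918/45, 1925/9, 18479/90]
after L6 α=2/3: [21758/135, 5723/27, 58259/270]
= [161, 212, 216]

at x=1,y=1 over L1,L3,L4,L5,L6,L7:
after L1 α=3/5: [9, 9, 30]
after L3 α=3/5: [18, 579/5, 654/5]
after L4 α=1/6: [73/2, 117, 113]
after L5 α=3/8: [1481/16, 513/4, 485/4]
after L6 α=3/4: [12329/64, 3321/16, 2297/16]
after L7 α=2/3: [5347/64, 8633/48, 3027/16]
rounded: [84, 180, 189]

at x=1,y=2 over L1,L3,L4,L5,L6,L7:
+L1 (α=2/3) → [194/3, 208/3, 364/3]
+L3 (α=4/5) → [1106/15, 524/3, 140/3]
+L4 (α=1/2) → [1991/30, 343/3, 400/3]
+L5 (α=1/3) → [4301/45, 1124/9, 1073/9]
+L6 (α=1/3) → [14317/135, 3607/27, 3379/27]
+L7 (α=3/4) → [43477/540, 22075/108, 12289/108]
= [81, 204, 114]

at x=0,y=3 over L1,L3,L4,L5,L6,L7:
after L1 α=1/4: [45, 111/2, 23]
after L3 α=1/5: [377/5, 368/5, 172/5]
after L4 α=5/6: [476/15, 2284/15, 3011/15]
after L5 α=1: [230, 69, 213]
after L6 α=3/4: [797/4, 51/2, 615/4]
after L7 α=1/2: [1429/8, 351/4, 1083/8]
= [179, 88, 135]
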